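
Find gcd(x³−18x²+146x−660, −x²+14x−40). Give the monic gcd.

x−10

Euclidean algorithm in ℚ[x]:
  x³−18x²+146x−660 = (−x+4)(−x²+14x−40) + (50x−500)
  −x²+14x−40 = (−(1/50)x+2/25)(50x−500) + (0)
Last nonzero remainder: 50x−500. Dividing through by 50 gives the monic gcd x−10.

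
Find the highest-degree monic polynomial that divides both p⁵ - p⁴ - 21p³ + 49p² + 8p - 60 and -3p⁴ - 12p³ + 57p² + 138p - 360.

Euclidean algorithm in ℚ[p]:
  p⁵ - p⁴ - 21p³ + 49p² + 8p - 60 = (-(1/3)p + 5/3)(-3p⁴ - 12p³ + 57p² + 138p - 360) + (18p³ - 342p + 540)
  -3p⁴ - 12p³ + 57p² + 138p - 360 = (-(1/6)p - 2/3)(18p³ - 342p + 540) + (0)
Last nonzero remainder: 18p³ - 342p + 540. Dividing through by 18 gives the monic gcd p³ - 19p + 30.

p³ - 19p + 30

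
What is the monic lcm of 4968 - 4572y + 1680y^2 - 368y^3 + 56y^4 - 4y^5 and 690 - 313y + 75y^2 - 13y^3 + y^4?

Apply the Euclidean algorithm:
  -4y^5 + 56y^4 - 368y^3 + 1680y^2 - 4572y + 4968 = (-4y + 4)(y^4 - 13y^3 + 75y^2 - 313y + 690) + (-16y^3 + 128y^2 - 560y + 2208)
  y^4 - 13y^3 + 75y^2 - 313y + 690 = (-(1/16)y + 5/16)(-16y^3 + 128y^2 - 560y + 2208) + (0)
Last nonzero remainder: -16y^3 + 128y^2 - 560y + 2208. Dividing through by -16 gives the monic gcd y^3 - 8y^2 + 35y - 138.
Then lcm(f, g) = f·g / gcd(f, g); expanding and making the result monic gives the answer.

6210 - 6957y + 3243y^2 - 880y^3 + 162y^4 - 19y^5 + y^6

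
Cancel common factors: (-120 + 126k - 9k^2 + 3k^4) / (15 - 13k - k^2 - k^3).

Euclidean algorithm in ℚ[k]:
  3k^4 - 9k^2 + 126k - 120 = (-3k + 3)(-k^3 - k^2 - 13k + 15) + (-45k^2 + 210k - 165)
  -k^3 - k^2 - 13k + 15 = ((1/45)k + 17/135)(-45k^2 + 210k - 165) + (-(322/9)k + 322/9)
  -45k^2 + 210k - 165 = ((405/322)k - 1485/322)(-(322/9)k + 322/9) + (0)
Last nonzero remainder: -(322/9)k + 322/9. Dividing through by -322/9 gives the monic gcd k - 1.
Cancel k - 1 from numerator and denominator to get the reduced form.

(-120 + 6k - 3k^2 - 3k^3)/(15 + 2k + k^2)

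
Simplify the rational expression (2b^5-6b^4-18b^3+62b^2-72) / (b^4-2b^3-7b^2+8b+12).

(2b^2+2b-12)/(b+2)

Euclidean algorithm in ℚ[b]:
  2b^5-6b^4-18b^3+62b^2-72 = (2b-2)(b^4-2b^3-7b^2+8b+12) + (-8b^3+32b^2-8b-48)
  b^4-2b^3-7b^2+8b+12 = (-(1/8)b-1/4)(-8b^3+32b^2-8b-48) + (0)
Last nonzero remainder: -8b^3+32b^2-8b-48. Dividing through by -8 gives the monic gcd b^3-4b^2+b+6.
Cancel b^3-4b^2+b+6 from numerator and denominator to get the reduced form.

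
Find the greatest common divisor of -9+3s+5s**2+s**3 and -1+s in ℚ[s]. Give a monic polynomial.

Euclidean algorithm in ℚ[s]:
  s**3+5s**2+3s-9 = (s**2+6s+9)(s-1) + (0)
The last nonzero remainder s-1 is already monic.

-1+s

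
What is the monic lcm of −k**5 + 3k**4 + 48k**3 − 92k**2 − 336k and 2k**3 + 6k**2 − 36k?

k**6 − 6k**5 − 39k**4 + 236k**3 + 60k**2 − 1008k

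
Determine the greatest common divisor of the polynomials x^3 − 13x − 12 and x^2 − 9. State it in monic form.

x + 3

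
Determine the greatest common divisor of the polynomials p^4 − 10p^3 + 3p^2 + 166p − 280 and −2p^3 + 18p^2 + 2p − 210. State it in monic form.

Euclidean algorithm in ℚ[p]:
  p^4 − 10p^3 + 3p^2 + 166p − 280 = (−(1/2)p + 1/2)(−2p^3 + 18p^2 + 2p − 210) + (−5p^2 + 60p − 175)
  −2p^3 + 18p^2 + 2p − 210 = ((2/5)p + 6/5)(−5p^2 + 60p − 175) + (0)
Last nonzero remainder: −5p^2 + 60p − 175. Dividing through by −5 gives the monic gcd p^2 − 12p + 35.

p^2 − 12p + 35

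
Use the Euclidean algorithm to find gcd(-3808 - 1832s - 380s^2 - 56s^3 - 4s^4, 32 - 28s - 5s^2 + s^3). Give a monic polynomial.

4 + s

By polynomial division,
  -4s^4 - 56s^3 - 380s^2 - 1832s - 3808 = (-4s - 76)(s^3 - 5s^2 - 28s + 32) + (-872s^2 - 3832s - 1376)
  s^3 - 5s^2 - 28s + 32 = (-(1/872)s + 128/11881)(-872s^2 - 3832s - 1376) + ((139080/11881)s + 556320/11881)
  -872s^2 - 3832s - 1376 = (-(1295029/17385)s - 510883/17385)((139080/11881)s + 556320/11881) + (0)
Last nonzero remainder: (139080/11881)s + 556320/11881. Dividing through by 139080/11881 gives the monic gcd s + 4.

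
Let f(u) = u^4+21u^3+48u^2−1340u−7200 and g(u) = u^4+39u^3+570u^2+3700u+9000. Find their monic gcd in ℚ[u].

u^3+29u^2+280u+900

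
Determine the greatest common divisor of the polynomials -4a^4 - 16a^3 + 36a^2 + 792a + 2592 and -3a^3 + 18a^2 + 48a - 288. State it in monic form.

a^2 - 2a - 24

Apply the Euclidean algorithm:
  -4a^4 - 16a^3 + 36a^2 + 792a + 2592 = ((4/3)a + 40/3)(-3a^3 + 18a^2 + 48a - 288) + (-268a^2 + 536a + 6432)
  -3a^3 + 18a^2 + 48a - 288 = ((3/268)a - 3/67)(-268a^2 + 536a + 6432) + (0)
Last nonzero remainder: -268a^2 + 536a + 6432. Dividing through by -268 gives the monic gcd a^2 - 2a - 24.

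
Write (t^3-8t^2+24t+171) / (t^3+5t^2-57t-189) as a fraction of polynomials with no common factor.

Repeated division with remainder:
  t^3-8t^2+24t+171 = (t^3+5t^2-57t-189) + (-13t^2+81t+360)
  t^3+5t^2-57t-189 = (-(1/13)t-146/169)(-13t^2+81t+360) + ((6873/169)t+20619/169)
  -13t^2+81t+360 = (-(2197/6873)t+6760/2291)((6873/169)t+20619/169) + (0)
Last nonzero remainder: (6873/169)t+20619/169. Dividing through by 6873/169 gives the monic gcd t+3.
Cancel t+3 from numerator and denominator to get the reduced form.

(t^2-11t+57)/(t^2+2t-63)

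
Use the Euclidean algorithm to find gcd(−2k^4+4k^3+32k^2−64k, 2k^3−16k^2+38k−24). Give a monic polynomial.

k−4

Repeated division with remainder:
  −2k^4+4k^3+32k^2−64k = (−k−6)(2k^3−16k^2+38k−24) + (−26k^2+140k−144)
  2k^3−16k^2+38k−24 = (−(1/13)k+34/169)(−26k^2+140k−144) + (−(210/169)k+840/169)
  −26k^2+140k−144 = ((2197/105)k−1014/35)(−(210/169)k+840/169) + (0)
Last nonzero remainder: −(210/169)k+840/169. Dividing through by −210/169 gives the monic gcd k−4.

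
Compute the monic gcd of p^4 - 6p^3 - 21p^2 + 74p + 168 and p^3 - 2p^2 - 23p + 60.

p - 4

Euclidean algorithm in ℚ[p]:
  p^4 - 6p^3 - 21p^2 + 74p + 168 = (p - 4)(p^3 - 2p^2 - 23p + 60) + (-6p^2 - 78p + 408)
  p^3 - 2p^2 - 23p + 60 = (-(1/6)p + 5/2)(-6p^2 - 78p + 408) + (240p - 960)
  -6p^2 - 78p + 408 = (-(1/40)p - 17/40)(240p - 960) + (0)
Last nonzero remainder: 240p - 960. Dividing through by 240 gives the monic gcd p - 4.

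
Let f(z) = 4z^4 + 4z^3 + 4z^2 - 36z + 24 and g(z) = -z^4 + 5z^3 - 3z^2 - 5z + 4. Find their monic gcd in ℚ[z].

Euclidean algorithm in ℚ[z]:
  4z^4 + 4z^3 + 4z^2 - 36z + 24 = (-4)(-z^4 + 5z^3 - 3z^2 - 5z + 4) + (24z^3 - 8z^2 - 56z + 40)
  -z^4 + 5z^3 - 3z^2 - 5z + 4 = (-(1/24)z + 7/36)(24z^3 - 8z^2 - 56z + 40) + (-(34/9)z^2 + (68/9)z - 34/9)
  24z^3 - 8z^2 - 56z + 40 = (-(108/17)z - 180/17)(-(34/9)z^2 + (68/9)z - 34/9) + (0)
Last nonzero remainder: -(34/9)z^2 + (68/9)z - 34/9. Dividing through by -34/9 gives the monic gcd z^2 - 2z + 1.

z^2 - 2z + 1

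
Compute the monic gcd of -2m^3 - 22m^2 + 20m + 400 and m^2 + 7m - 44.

m - 4

Repeated division with remainder:
  -2m^3 - 22m^2 + 20m + 400 = (-2m - 8)(m^2 + 7m - 44) + (-12m + 48)
  m^2 + 7m - 44 = (-(1/12)m - 11/12)(-12m + 48) + (0)
Last nonzero remainder: -12m + 48. Dividing through by -12 gives the monic gcd m - 4.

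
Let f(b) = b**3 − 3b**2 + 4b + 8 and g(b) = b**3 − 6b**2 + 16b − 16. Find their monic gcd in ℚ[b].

Euclidean algorithm in ℚ[b]:
  b**3 − 3b**2 + 4b + 8 = (b**3 − 6b**2 + 16b − 16) + (3b**2 − 12b + 24)
  b**3 − 6b**2 + 16b − 16 = ((1/3)b − 2/3)(3b**2 − 12b + 24) + (0)
Last nonzero remainder: 3b**2 − 12b + 24. Dividing through by 3 gives the monic gcd b**2 − 4b + 8.

b**2 − 4b + 8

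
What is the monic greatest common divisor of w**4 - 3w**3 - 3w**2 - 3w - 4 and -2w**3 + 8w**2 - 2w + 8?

w**3 - 4w**2 + w - 4

Repeated division with remainder:
  w**4 - 3w**3 - 3w**2 - 3w - 4 = (-(1/2)w - 1/2)(-2w**3 + 8w**2 - 2w + 8) + (0)
Last nonzero remainder: -2w**3 + 8w**2 - 2w + 8. Dividing through by -2 gives the monic gcd w**3 - 4w**2 + w - 4.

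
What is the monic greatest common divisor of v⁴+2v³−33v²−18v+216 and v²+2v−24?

v²+2v−24

Euclidean algorithm in ℚ[v]:
  v⁴+2v³−33v²−18v+216 = (v²−9)(v²+2v−24) + (0)
The last nonzero remainder v²+2v−24 is already monic.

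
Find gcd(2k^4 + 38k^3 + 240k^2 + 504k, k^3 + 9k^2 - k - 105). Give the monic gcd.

k + 7

Apply the Euclidean algorithm:
  2k^4 + 38k^3 + 240k^2 + 504k = (2k + 20)(k^3 + 9k^2 - k - 105) + (62k^2 + 734k + 2100)
  k^3 + 9k^2 - k - 105 = ((1/62)k - 44/961)(62k^2 + 734k + 2100) + (-(1215/961)k - 8505/961)
  62k^2 + 734k + 2100 = (-(59582/1215)k - 19220/81)(-(1215/961)k - 8505/961) + (0)
Last nonzero remainder: -(1215/961)k - 8505/961. Dividing through by -1215/961 gives the monic gcd k + 7.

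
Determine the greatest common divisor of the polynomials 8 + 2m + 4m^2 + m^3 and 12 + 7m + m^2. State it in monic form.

Euclidean algorithm in ℚ[m]:
  m^3 + 4m^2 + 2m + 8 = (m - 3)(m^2 + 7m + 12) + (11m + 44)
  m^2 + 7m + 12 = ((1/11)m + 3/11)(11m + 44) + (0)
Last nonzero remainder: 11m + 44. Dividing through by 11 gives the monic gcd m + 4.

4 + m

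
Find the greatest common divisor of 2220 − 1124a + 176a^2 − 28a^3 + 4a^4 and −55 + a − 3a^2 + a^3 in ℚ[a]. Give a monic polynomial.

−5 + a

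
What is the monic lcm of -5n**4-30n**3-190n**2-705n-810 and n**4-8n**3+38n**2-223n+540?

n**6-3n**5+4n**4-81n**3-347n**2+1362n+3240

By polynomial division,
  -5n**4-30n**3-190n**2-705n-810 = (-5)(n**4-8n**3+38n**2-223n+540) + (-70n**3-1820n+1890)
  n**4-8n**3+38n**2-223n+540 = (-(1/70)n+4/35)(-70n**3-1820n+1890) + (12n**2+12n+324)
  -70n**3-1820n+1890 = (-(35/6)n+35/6)(12n**2+12n+324) + (0)
Last nonzero remainder: 12n**2+12n+324. Dividing through by 12 gives the monic gcd n**2+n+27.
Then lcm(f, g) = f·g / gcd(f, g); expanding and making the result monic gives the answer.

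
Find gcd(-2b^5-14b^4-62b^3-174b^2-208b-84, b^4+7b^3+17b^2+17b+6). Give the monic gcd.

Euclidean algorithm in ℚ[b]:
  -2b^5-14b^4-62b^3-174b^2-208b-84 = (-2b)(b^4+7b^3+17b^2+17b+6) + (-28b^3-140b^2-196b-84)
  b^4+7b^3+17b^2+17b+6 = (-(1/28)b-1/14)(-28b^3-140b^2-196b-84) + (0)
Last nonzero remainder: -28b^3-140b^2-196b-84. Dividing through by -28 gives the monic gcd b^3+5b^2+7b+3.

b^3+5b^2+7b+3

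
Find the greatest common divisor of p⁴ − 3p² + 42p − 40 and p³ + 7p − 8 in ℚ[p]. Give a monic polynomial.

p − 1

By polynomial division,
  p⁴ − 3p² + 42p − 40 = (p)(p³ + 7p − 8) + (−10p² + 50p − 40)
  p³ + 7p − 8 = (−(1/10)p − 1/2)(−10p² + 50p − 40) + (28p − 28)
  −10p² + 50p − 40 = (−(5/14)p + 10/7)(28p − 28) + (0)
Last nonzero remainder: 28p − 28. Dividing through by 28 gives the monic gcd p − 1.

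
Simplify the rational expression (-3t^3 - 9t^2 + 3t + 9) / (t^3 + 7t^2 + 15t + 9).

Euclidean algorithm in ℚ[t]:
  -3t^3 - 9t^2 + 3t + 9 = (-3)(t^3 + 7t^2 + 15t + 9) + (12t^2 + 48t + 36)
  t^3 + 7t^2 + 15t + 9 = ((1/12)t + 1/4)(12t^2 + 48t + 36) + (0)
Last nonzero remainder: 12t^2 + 48t + 36. Dividing through by 12 gives the monic gcd t^2 + 4t + 3.
Cancel t^2 + 4t + 3 from numerator and denominator to get the reduced form.

(-3t + 3)/(t + 3)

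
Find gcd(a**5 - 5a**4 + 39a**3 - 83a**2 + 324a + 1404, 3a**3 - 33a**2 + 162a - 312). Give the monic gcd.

Euclidean algorithm in ℚ[a]:
  a**5 - 5a**4 + 39a**3 - 83a**2 + 324a + 1404 = ((1/3)a**2 + 2a + 17)(3a**3 - 33a**2 + 162a - 312) + (258a**2 - 1806a + 6708)
  3a**3 - 33a**2 + 162a - 312 = ((1/86)a - 2/43)(258a**2 - 1806a + 6708) + (0)
Last nonzero remainder: 258a**2 - 1806a + 6708. Dividing through by 258 gives the monic gcd a**2 - 7a + 26.

a**2 - 7a + 26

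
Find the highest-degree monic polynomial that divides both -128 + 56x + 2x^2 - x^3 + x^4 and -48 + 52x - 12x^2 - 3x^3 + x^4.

Repeated division with remainder:
  x^4 - x^3 + 2x^2 + 56x - 128 = (x^4 - 3x^3 - 12x^2 + 52x - 48) + (2x^3 + 14x^2 + 4x - 80)
  x^4 - 3x^3 - 12x^2 + 52x - 48 = ((1/2)x - 5)(2x^3 + 14x^2 + 4x - 80) + (56x^2 + 112x - 448)
  2x^3 + 14x^2 + 4x - 80 = ((1/28)x + 5/28)(56x^2 + 112x - 448) + (0)
Last nonzero remainder: 56x^2 + 112x - 448. Dividing through by 56 gives the monic gcd x^2 + 2x - 8.

-8 + 2x + x^2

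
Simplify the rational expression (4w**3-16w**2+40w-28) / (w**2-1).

Apply the Euclidean algorithm:
  4w**3-16w**2+40w-28 = (4w-16)(w**2-1) + (44w-44)
  w**2-1 = ((1/44)w+1/44)(44w-44) + (0)
Last nonzero remainder: 44w-44. Dividing through by 44 gives the monic gcd w-1.
Cancel w-1 from numerator and denominator to get the reduced form.

(4w**2-12w+28)/(w+1)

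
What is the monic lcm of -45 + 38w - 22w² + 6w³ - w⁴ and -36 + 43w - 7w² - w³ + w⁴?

-180 + 287w - 157w² + 52w³ - 3w⁵ + w⁶

Euclidean algorithm in ℚ[w]:
  -w⁴ + 6w³ - 22w² + 38w - 45 = (-1)(w⁴ - w³ - 7w² + 43w - 36) + (5w³ - 29w² + 81w - 81)
  w⁴ - w³ - 7w² + 43w - 36 = ((1/5)w + 24/25)(5w³ - 29w² + 81w - 81) + ((116/25)w² - (464/25)w + 1044/25)
  5w³ - 29w² + 81w - 81 = ((125/116)w - 225/116)((116/25)w² - (464/25)w + 1044/25) + (0)
Last nonzero remainder: (116/25)w² - (464/25)w + 1044/25. Dividing through by 116/25 gives the monic gcd w² - 4w + 9.
Then lcm(f, g) = f·g / gcd(f, g); expanding and making the result monic gives the answer.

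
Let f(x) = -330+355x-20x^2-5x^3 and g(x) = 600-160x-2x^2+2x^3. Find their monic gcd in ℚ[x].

-6+x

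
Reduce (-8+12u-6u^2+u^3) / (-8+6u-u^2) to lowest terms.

(-4+4u-u^2)/(-4+u)

By polynomial division,
  u^3-6u^2+12u-8 = (-u)(-u^2+6u-8) + (4u-8)
  -u^2+6u-8 = (-(1/4)u+1)(4u-8) + (0)
Last nonzero remainder: 4u-8. Dividing through by 4 gives the monic gcd u-2.
Cancel u-2 from numerator and denominator to get the reduced form.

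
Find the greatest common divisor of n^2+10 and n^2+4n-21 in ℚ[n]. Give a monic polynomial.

1

By polynomial division,
  n^2+10 = (n^2+4n-21) + (-4n+31)
  n^2+4n-21 = (-(1/4)n-47/16)(-4n+31) + (1121/16)
  -4n+31 = (-(64/1121)n+496/1121)(1121/16) + (0)
The last nonzero remainder is the constant 1121/16, so the polynomials are coprime and gcd = 1.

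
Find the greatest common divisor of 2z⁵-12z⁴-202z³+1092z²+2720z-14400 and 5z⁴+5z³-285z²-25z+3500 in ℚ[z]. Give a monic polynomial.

z²-z-20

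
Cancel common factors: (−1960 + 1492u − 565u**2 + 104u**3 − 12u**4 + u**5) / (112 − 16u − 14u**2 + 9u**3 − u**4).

Apply the Euclidean algorithm:
  u**5 − 12u**4 + 104u**3 − 565u**2 + 1492u − 1960 = (−u + 3)(−u**4 + 9u**3 − 14u**2 − 16u + 112) + (63u**3 − 539u**2 + 1652u − 2296)
  −u**4 + 9u**3 − 14u**2 − 16u + 112 = (−(1/63)u + 4/567)(63u**3 − 539u**2 + 1652u − 2296) + ((1298/81)u**2 − (5192/81)u + 10384/81)
  63u**3 − 539u**2 + 1652u − 2296 = ((5103/1298)u − 23247/1298)((1298/81)u**2 − (5192/81)u + 10384/81) + (0)
Last nonzero remainder: (1298/81)u**2 − (5192/81)u + 10384/81. Dividing through by 1298/81 gives the monic gcd u**2 − 4u + 8.
Cancel u**2 − 4u + 8 from numerator and denominator to get the reduced form.

(245 − 64u + 8u**2 − u**3)/(−14 − 5u + u**2)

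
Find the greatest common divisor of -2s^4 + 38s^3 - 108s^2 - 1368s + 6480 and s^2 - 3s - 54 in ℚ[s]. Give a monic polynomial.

Euclidean algorithm in ℚ[s]:
  -2s^4 + 38s^3 - 108s^2 - 1368s + 6480 = (-2s^2 + 32s - 120)(s^2 - 3s - 54) + (0)
The last nonzero remainder s^2 - 3s - 54 is already monic.

s^2 - 3s - 54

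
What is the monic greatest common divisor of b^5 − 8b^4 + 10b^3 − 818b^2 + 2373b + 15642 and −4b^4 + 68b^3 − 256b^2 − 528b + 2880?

b^2 − 3b − 18

Repeated division with remainder:
  b^5 − 8b^4 + 10b^3 − 818b^2 + 2373b + 15642 = (−(1/4)b − 9/4)(−4b^4 + 68b^3 − 256b^2 − 528b + 2880) + (99b^3 − 1526b^2 + 1905b + 22122)
  −4b^4 + 68b^3 − 256b^2 − 528b + 2880 = (−(4/99)b + 628/9801)(99b^3 − 1526b^2 + 1905b + 22122) + (−(796348/9801)b^2 + (796348/3267)b + 1592696/1089)
  99b^3 − 1526b^2 + 1905b + 22122 = (−(970299/796348)b + 12045429/796348)(−(796348/9801)b^2 + (796348/3267)b + 1592696/1089) + (0)
Last nonzero remainder: −(796348/9801)b^2 + (796348/3267)b + 1592696/1089. Dividing through by −796348/9801 gives the monic gcd b^2 − 3b − 18.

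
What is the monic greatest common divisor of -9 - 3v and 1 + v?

1

Apply the Euclidean algorithm:
  -3v - 9 = (-3)(v + 1) + (-6)
  v + 1 = (-(1/6)v - 1/6)(-6) + (0)
The last nonzero remainder is the constant -6, so the polynomials are coprime and gcd = 1.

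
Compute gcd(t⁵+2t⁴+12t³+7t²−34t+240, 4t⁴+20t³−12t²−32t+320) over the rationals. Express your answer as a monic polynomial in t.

t²−3t+5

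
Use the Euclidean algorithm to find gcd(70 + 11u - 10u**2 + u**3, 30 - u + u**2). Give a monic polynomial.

1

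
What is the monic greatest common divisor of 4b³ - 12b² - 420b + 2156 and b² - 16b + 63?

b - 7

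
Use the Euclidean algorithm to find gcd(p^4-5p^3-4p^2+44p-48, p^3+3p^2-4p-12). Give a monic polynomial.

p^2+p-6

Repeated division with remainder:
  p^4-5p^3-4p^2+44p-48 = (p-8)(p^3+3p^2-4p-12) + (24p^2+24p-144)
  p^3+3p^2-4p-12 = ((1/24)p+1/12)(24p^2+24p-144) + (0)
Last nonzero remainder: 24p^2+24p-144. Dividing through by 24 gives the monic gcd p^2+p-6.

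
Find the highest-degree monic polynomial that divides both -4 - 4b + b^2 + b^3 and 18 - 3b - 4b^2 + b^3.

2 + b

By polynomial division,
  b^3 + b^2 - 4b - 4 = (b^3 - 4b^2 - 3b + 18) + (5b^2 - b - 22)
  b^3 - 4b^2 - 3b + 18 = ((1/5)b - 19/25)(5b^2 - b - 22) + ((16/25)b + 32/25)
  5b^2 - b - 22 = ((125/16)b - 275/16)((16/25)b + 32/25) + (0)
Last nonzero remainder: (16/25)b + 32/25. Dividing through by 16/25 gives the monic gcd b + 2.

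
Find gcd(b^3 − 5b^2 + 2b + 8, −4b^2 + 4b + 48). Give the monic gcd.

b − 4

Euclidean algorithm in ℚ[b]:
  b^3 − 5b^2 + 2b + 8 = (−(1/4)b + 1)(−4b^2 + 4b + 48) + (10b − 40)
  −4b^2 + 4b + 48 = (−(2/5)b − 6/5)(10b − 40) + (0)
Last nonzero remainder: 10b − 40. Dividing through by 10 gives the monic gcd b − 4.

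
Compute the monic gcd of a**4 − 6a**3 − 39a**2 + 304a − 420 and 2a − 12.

Apply the Euclidean algorithm:
  a**4 − 6a**3 − 39a**2 + 304a − 420 = ((1/2)a**3 − (39/2)a + 35)(2a − 12) + (0)
Last nonzero remainder: 2a − 12. Dividing through by 2 gives the monic gcd a − 6.

a − 6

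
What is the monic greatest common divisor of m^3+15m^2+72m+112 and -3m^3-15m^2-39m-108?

m+4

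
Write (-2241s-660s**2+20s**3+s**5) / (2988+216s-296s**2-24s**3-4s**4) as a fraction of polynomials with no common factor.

By polynomial division,
  s**5+20s**3-660s**2-2241s = (-(1/4)s+3/2)(-4s**4-24s**3-296s**2+216s+2988) + (-18s**3-162s**2-1818s-4482)
  -4s**4-24s**3-296s**2+216s+2988 = ((2/9)s-2/3)(-18s**3-162s**2-1818s-4482) + (0)
Last nonzero remainder: -18s**3-162s**2-1818s-4482. Dividing through by -18 gives the monic gcd s**3+9s**2+101s+249.
Cancel s**3+9s**2+101s+249 from numerator and denominator to get the reduced form.

(9s-s**2)/(-12+4s)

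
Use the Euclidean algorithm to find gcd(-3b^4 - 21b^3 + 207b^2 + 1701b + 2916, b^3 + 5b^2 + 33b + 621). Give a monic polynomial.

Euclidean algorithm in ℚ[b]:
  -3b^4 - 21b^3 + 207b^2 + 1701b + 2916 = (-3b - 6)(b^3 + 5b^2 + 33b + 621) + (336b^2 + 3762b + 6642)
  b^3 + 5b^2 + 33b + 621 = ((1/336)b - 347/18816)(336b^2 + 3762b + 6642) + ((259065/3136)b + 2331585/3136)
  336b^2 + 3762b + 6642 = ((351232/86355)b + 257152/28785)((259065/3136)b + 2331585/3136) + (0)
Last nonzero remainder: (259065/3136)b + 2331585/3136. Dividing through by 259065/3136 gives the monic gcd b + 9.

b + 9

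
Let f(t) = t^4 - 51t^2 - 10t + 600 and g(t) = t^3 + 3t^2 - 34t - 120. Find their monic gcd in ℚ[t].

Apply the Euclidean algorithm:
  t^4 - 51t^2 - 10t + 600 = (t - 3)(t^3 + 3t^2 - 34t - 120) + (-8t^2 + 8t + 240)
  t^3 + 3t^2 - 34t - 120 = (-(1/8)t - 1/2)(-8t^2 + 8t + 240) + (0)
Last nonzero remainder: -8t^2 + 8t + 240. Dividing through by -8 gives the monic gcd t^2 - t - 30.

t^2 - t - 30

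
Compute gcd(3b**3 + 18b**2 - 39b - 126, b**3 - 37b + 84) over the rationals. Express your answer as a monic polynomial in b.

Apply the Euclidean algorithm:
  3b**3 + 18b**2 - 39b - 126 = (3)(b**3 - 37b + 84) + (18b**2 + 72b - 378)
  b**3 - 37b + 84 = ((1/18)b - 2/9)(18b**2 + 72b - 378) + (0)
Last nonzero remainder: 18b**2 + 72b - 378. Dividing through by 18 gives the monic gcd b**2 + 4b - 21.

b**2 + 4b - 21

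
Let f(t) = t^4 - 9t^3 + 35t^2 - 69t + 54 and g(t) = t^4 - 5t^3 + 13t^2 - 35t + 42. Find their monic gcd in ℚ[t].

t^2 - 5t + 6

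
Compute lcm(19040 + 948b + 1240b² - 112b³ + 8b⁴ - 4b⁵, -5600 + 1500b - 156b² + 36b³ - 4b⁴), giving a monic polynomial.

Euclidean algorithm in ℚ[b]:
  -4b⁵ + 8b⁴ - 112b³ + 1240b² + 948b + 19040 = (b + 7)(-4b⁴ + 36b³ - 156b² + 1500b - 5600) + (-208b³ + 832b² - 3952b + 58240)
  -4b⁴ + 36b³ - 156b² + 1500b - 5600 = ((1/52)b - 5/52)(-208b³ + 832b² - 3952b + 58240) + (0)
Last nonzero remainder: -208b³ + 832b² - 3952b + 58240. Dividing through by -208 gives the monic gcd b³ - 4b² + 19b - 280.
Then lcm(f, g) = f·g / gcd(f, g); expanding and making the result monic gives the answer.

23800 - 3575b + 1313b² - 450b³ + 38b⁴ - 7b⁵ + b⁶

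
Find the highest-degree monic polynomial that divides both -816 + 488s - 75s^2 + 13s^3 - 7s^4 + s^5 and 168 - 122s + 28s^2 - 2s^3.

12 - 7s + s^2

Apply the Euclidean algorithm:
  s^5 - 7s^4 + 13s^3 - 75s^2 + 488s - 816 = (-(1/2)s^2 - (7/2)s - 25)(-2s^3 + 28s^2 - 122s + 168) + (282s^2 - 1974s + 3384)
  -2s^3 + 28s^2 - 122s + 168 = (-(1/141)s + 7/141)(282s^2 - 1974s + 3384) + (0)
Last nonzero remainder: 282s^2 - 1974s + 3384. Dividing through by 282 gives the monic gcd s^2 - 7s + 12.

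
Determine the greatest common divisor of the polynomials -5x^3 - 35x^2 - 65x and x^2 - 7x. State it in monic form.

x

By polynomial division,
  -5x^3 - 35x^2 - 65x = (-5x - 70)(x^2 - 7x) + (-555x)
  x^2 - 7x = (-(1/555)x + 7/555)(-555x) + (0)
Last nonzero remainder: -555x. Dividing through by -555 gives the monic gcd x.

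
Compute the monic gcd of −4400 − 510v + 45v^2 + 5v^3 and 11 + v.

11 + v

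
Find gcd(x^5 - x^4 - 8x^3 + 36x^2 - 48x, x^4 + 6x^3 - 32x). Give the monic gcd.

Repeated division with remainder:
  x^5 - x^4 - 8x^3 + 36x^2 - 48x = (x - 7)(x^4 + 6x^3 - 32x) + (34x^3 + 68x^2 - 272x)
  x^4 + 6x^3 - 32x = ((1/34)x + 2/17)(34x^3 + 68x^2 - 272x) + (0)
Last nonzero remainder: 34x^3 + 68x^2 - 272x. Dividing through by 34 gives the monic gcd x^3 + 2x^2 - 8x.

x^3 + 2x^2 - 8x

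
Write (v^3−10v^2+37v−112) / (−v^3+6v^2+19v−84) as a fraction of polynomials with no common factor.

(−v^2+3v−16)/(v^2+v−12)

Apply the Euclidean algorithm:
  v^3−10v^2+37v−112 = (−1)(−v^3+6v^2+19v−84) + (−4v^2+56v−196)
  −v^3+6v^2+19v−84 = ((1/4)v+2)(−4v^2+56v−196) + (−44v+308)
  −4v^2+56v−196 = ((1/11)v−7/11)(−44v+308) + (0)
Last nonzero remainder: −44v+308. Dividing through by −44 gives the monic gcd v−7.
Cancel v−7 from numerator and denominator to get the reduced form.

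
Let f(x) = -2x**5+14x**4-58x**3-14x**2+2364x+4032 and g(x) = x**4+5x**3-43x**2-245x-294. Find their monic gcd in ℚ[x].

Euclidean algorithm in ℚ[x]:
  -2x**5+14x**4-58x**3-14x**2+2364x+4032 = (-2x+24)(x**4+5x**3-43x**2-245x-294) + (-264x**3+528x**2+7656x+11088)
  x**4+5x**3-43x**2-245x-294 = (-(1/264)x-7/264)(-264x**3+528x**2+7656x+11088) + (0)
Last nonzero remainder: -264x**3+528x**2+7656x+11088. Dividing through by -264 gives the monic gcd x**3-2x**2-29x-42.

x**3-2x**2-29x-42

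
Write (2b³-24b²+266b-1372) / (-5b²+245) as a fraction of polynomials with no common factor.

(-2b²+10b-196)/(5b+35)

Repeated division with remainder:
  2b³-24b²+266b-1372 = (-(2/5)b+24/5)(-5b²+245) + (364b-2548)
  -5b²+245 = (-(5/364)b-5/52)(364b-2548) + (0)
Last nonzero remainder: 364b-2548. Dividing through by 364 gives the monic gcd b-7.
Cancel b-7 from numerator and denominator to get the reduced form.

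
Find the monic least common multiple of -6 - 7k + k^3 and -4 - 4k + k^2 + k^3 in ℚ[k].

12 + 8k - 7k^2 - 2k^3 + k^4

By polynomial division,
  k^3 - 7k - 6 = (k^3 + k^2 - 4k - 4) + (-k^2 - 3k - 2)
  k^3 + k^2 - 4k - 4 = (-k + 2)(-k^2 - 3k - 2) + (0)
Last nonzero remainder: -k^2 - 3k - 2. Dividing through by -1 gives the monic gcd k^2 + 3k + 2.
Then lcm(f, g) = f·g / gcd(f, g); expanding and making the result monic gives the answer.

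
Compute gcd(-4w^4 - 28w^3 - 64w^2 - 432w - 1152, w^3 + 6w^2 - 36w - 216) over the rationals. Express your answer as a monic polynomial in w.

w + 6

Euclidean algorithm in ℚ[w]:
  -4w^4 - 28w^3 - 64w^2 - 432w - 1152 = (-4w - 4)(w^3 + 6w^2 - 36w - 216) + (-184w^2 - 1440w - 2016)
  w^3 + 6w^2 - 36w - 216 = (-(1/184)w + 21/2116)(-184w^2 - 1440w - 2016) + (-(17280/529)w - 103680/529)
  -184w^2 - 1440w - 2016 = ((12167/2160)w + 3703/360)(-(17280/529)w - 103680/529) + (0)
Last nonzero remainder: -(17280/529)w - 103680/529. Dividing through by -17280/529 gives the monic gcd w + 6.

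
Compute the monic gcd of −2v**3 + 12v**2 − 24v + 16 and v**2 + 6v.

Euclidean algorithm in ℚ[v]:
  −2v**3 + 12v**2 − 24v + 16 = (−2v + 24)(v**2 + 6v) + (−168v + 16)
  v**2 + 6v = (−(1/168)v − 16/441)(−168v + 16) + (256/441)
  −168v + 16 = (−(9261/32)v + 441/16)(256/441) + (0)
The last nonzero remainder is the constant 256/441, so the polynomials are coprime and gcd = 1.

1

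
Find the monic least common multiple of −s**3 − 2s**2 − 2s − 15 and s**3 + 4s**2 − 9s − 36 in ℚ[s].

s**5 + 3s**4 − 8s**3 − 7s**2 − 9s − 180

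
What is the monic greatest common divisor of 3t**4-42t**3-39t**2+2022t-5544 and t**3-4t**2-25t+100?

t-4

By polynomial division,
  3t**4-42t**3-39t**2+2022t-5544 = (3t-30)(t**3-4t**2-25t+100) + (-84t**2+972t-2544)
  t**3-4t**2-25t+100 = (-(1/84)t-53/588)(-84t**2+972t-2544) + ((1584/49)t-6336/49)
  -84t**2+972t-2544 = (-(343/132)t+2597/132)((1584/49)t-6336/49) + (0)
Last nonzero remainder: (1584/49)t-6336/49. Dividing through by 1584/49 gives the monic gcd t-4.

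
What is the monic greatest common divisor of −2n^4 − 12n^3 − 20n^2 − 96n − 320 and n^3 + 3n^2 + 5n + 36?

Apply the Euclidean algorithm:
  −2n^4 − 12n^3 − 20n^2 − 96n − 320 = (−2n − 6)(n^3 + 3n^2 + 5n + 36) + (8n^2 + 6n − 104)
  n^3 + 3n^2 + 5n + 36 = ((1/8)n + 9/32)(8n^2 + 6n − 104) + ((261/16)n + 261/4)
  8n^2 + 6n − 104 = ((128/261)n − 416/261)((261/16)n + 261/4) + (0)
Last nonzero remainder: (261/16)n + 261/4. Dividing through by 261/16 gives the monic gcd n + 4.

n + 4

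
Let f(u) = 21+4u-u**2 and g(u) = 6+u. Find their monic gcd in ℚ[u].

1

Repeated division with remainder:
  -u**2+4u+21 = (-u+10)(u+6) + (-39)
  u+6 = (-(1/39)u-2/13)(-39) + (0)
The last nonzero remainder is the constant -39, so the polynomials are coprime and gcd = 1.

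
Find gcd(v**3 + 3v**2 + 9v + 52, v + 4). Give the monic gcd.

Apply the Euclidean algorithm:
  v**3 + 3v**2 + 9v + 52 = (v**2 - v + 13)(v + 4) + (0)
The last nonzero remainder v + 4 is already monic.

v + 4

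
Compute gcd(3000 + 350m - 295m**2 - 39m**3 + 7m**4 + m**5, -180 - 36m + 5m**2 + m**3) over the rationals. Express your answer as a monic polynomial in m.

Apply the Euclidean algorithm:
  m**5 + 7m**4 - 39m**3 - 295m**2 + 350m + 3000 = (m**2 + 2m - 13)(m**3 + 5m**2 - 36m - 180) + (22m**2 + 242m + 660)
  m**3 + 5m**2 - 36m - 180 = ((1/22)m - 3/11)(22m**2 + 242m + 660) + (0)
Last nonzero remainder: 22m**2 + 242m + 660. Dividing through by 22 gives the monic gcd m**2 + 11m + 30.

30 + 11m + m**2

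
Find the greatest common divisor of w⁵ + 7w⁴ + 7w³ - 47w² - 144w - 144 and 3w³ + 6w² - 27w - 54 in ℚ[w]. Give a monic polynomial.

w² - 9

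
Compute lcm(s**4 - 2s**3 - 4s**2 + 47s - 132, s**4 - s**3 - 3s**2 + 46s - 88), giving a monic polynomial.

s**5 - 4s**4 + 55s**2 - 226s + 264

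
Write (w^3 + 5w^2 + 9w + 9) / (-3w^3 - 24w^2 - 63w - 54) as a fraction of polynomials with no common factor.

(-w^2 - 2w - 3)/(3w^2 + 15w + 18)

Apply the Euclidean algorithm:
  w^3 + 5w^2 + 9w + 9 = (-1/3)(-3w^3 - 24w^2 - 63w - 54) + (-3w^2 - 12w - 9)
  -3w^3 - 24w^2 - 63w - 54 = (w + 4)(-3w^2 - 12w - 9) + (-6w - 18)
  -3w^2 - 12w - 9 = ((1/2)w + 1/2)(-6w - 18) + (0)
Last nonzero remainder: -6w - 18. Dividing through by -6 gives the monic gcd w + 3.
Cancel w + 3 from numerator and denominator to get the reduced form.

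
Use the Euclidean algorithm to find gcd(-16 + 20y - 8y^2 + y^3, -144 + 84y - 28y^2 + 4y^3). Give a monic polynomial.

-4 + y

By polynomial division,
  y^3 - 8y^2 + 20y - 16 = (1/4)(4y^3 - 28y^2 + 84y - 144) + (-y^2 - y + 20)
  4y^3 - 28y^2 + 84y - 144 = (-4y + 32)(-y^2 - y + 20) + (196y - 784)
  -y^2 - y + 20 = (-(1/196)y - 5/196)(196y - 784) + (0)
Last nonzero remainder: 196y - 784. Dividing through by 196 gives the monic gcd y - 4.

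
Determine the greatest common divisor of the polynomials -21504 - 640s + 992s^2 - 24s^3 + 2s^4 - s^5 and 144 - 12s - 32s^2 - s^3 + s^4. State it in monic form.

Euclidean algorithm in ℚ[s]:
  -s^5 + 2s^4 - 24s^3 + 992s^2 - 640s - 21504 = (-s + 1)(s^4 - s^3 - 32s^2 - 12s + 144) + (-55s^3 + 1012s^2 - 484s - 21648)
  s^4 - s^3 - 32s^2 - 12s + 144 = (-(1/55)s - 87/275)(-55s^3 + 1012s^2 - 484s - 21648) + ((6984/25)s^2 - (13968/25)s - 167616/25)
  -55s^3 + 1012s^2 - 484s - 21648 = (-(1375/6984)s + 11275/3492)((6984/25)s^2 - (13968/25)s - 167616/25) + (0)
Last nonzero remainder: (6984/25)s^2 - (13968/25)s - 167616/25. Dividing through by 6984/25 gives the monic gcd s^2 - 2s - 24.

-24 - 2s + s^2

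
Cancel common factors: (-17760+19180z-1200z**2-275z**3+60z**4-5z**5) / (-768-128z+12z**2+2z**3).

Repeated division with remainder:
  -5z**5+60z**4-275z**3-1200z**2+19180z-17760 = (-(5/2)z**2+45z-1135/2)(2z**3+12z**2-128z-768) + (9450z**2-18900z-453600)
  2z**3+12z**2-128z-768 = ((1/4725)z+8/4725)(9450z**2-18900z-453600) + (0)
Last nonzero remainder: 9450z**2-18900z-453600. Dividing through by 9450 gives the monic gcd z**2-2z-48.
Cancel z**2-2z-48 from numerator and denominator to get the reduced form.

(370-415z+50z**2-5z**3)/(16+2z)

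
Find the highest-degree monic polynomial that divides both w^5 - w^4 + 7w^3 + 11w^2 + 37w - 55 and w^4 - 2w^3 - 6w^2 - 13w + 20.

By polynomial division,
  w^5 - w^4 + 7w^3 + 11w^2 + 37w - 55 = (w + 1)(w^4 - 2w^3 - 6w^2 - 13w + 20) + (15w^3 + 30w^2 + 30w - 75)
  w^4 - 2w^3 - 6w^2 - 13w + 20 = ((1/15)w - 4/15)(15w^3 + 30w^2 + 30w - 75) + (0)
Last nonzero remainder: 15w^3 + 30w^2 + 30w - 75. Dividing through by 15 gives the monic gcd w^3 + 2w^2 + 2w - 5.

w^3 + 2w^2 + 2w - 5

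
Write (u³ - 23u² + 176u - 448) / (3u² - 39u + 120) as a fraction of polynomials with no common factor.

(u² - 15u + 56)/(3u - 15)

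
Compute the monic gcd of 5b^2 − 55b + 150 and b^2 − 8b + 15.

b − 5

By polynomial division,
  5b^2 − 55b + 150 = (5)(b^2 − 8b + 15) + (−15b + 75)
  b^2 − 8b + 15 = (−(1/15)b + 1/5)(−15b + 75) + (0)
Last nonzero remainder: −15b + 75. Dividing through by −15 gives the monic gcd b − 5.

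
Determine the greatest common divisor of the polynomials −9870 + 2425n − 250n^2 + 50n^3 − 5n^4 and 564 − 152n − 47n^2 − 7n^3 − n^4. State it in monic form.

Apply the Euclidean algorithm:
  −5n^4 + 50n^3 − 250n^2 + 2425n − 9870 = (5)(−n^4 − 7n^3 − 47n^2 − 152n + 564) + (85n^3 − 15n^2 + 3185n − 12690)
  −n^4 − 7n^3 − 47n^2 − 152n + 564 = (−(1/85)n − 122/1445)(85n^3 − 15n^2 + 3185n − 12690) + (−(3120/289)n^2 − (9360/289)n − 146640/289)
  85n^3 − 15n^2 + 3185n − 12690 = (−(4913/624)n + 2601/104)(−(3120/289)n^2 − (9360/289)n − 146640/289) + (0)
Last nonzero remainder: −(3120/289)n^2 − (9360/289)n − 146640/289. Dividing through by −3120/289 gives the monic gcd n^2 + 3n + 47.

47 + 3n + n^2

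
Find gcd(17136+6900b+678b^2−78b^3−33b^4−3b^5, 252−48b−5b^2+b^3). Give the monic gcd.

−42+b+b^2

Apply the Euclidean algorithm:
  −3b^5−33b^4−78b^3+678b^2+6900b+17136 = (−3b^2−48b−462)(b^3−5b^2−48b+252) + (−3180b^2−3180b+133560)
  b^3−5b^2−48b+252 = (−(1/3180)b+1/530)(−3180b^2−3180b+133560) + (0)
Last nonzero remainder: −3180b^2−3180b+133560. Dividing through by −3180 gives the monic gcd b^2+b−42.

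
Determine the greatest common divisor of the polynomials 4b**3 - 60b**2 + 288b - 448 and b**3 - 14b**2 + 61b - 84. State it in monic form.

b**2 - 11b + 28

Apply the Euclidean algorithm:
  4b**3 - 60b**2 + 288b - 448 = (4)(b**3 - 14b**2 + 61b - 84) + (-4b**2 + 44b - 112)
  b**3 - 14b**2 + 61b - 84 = (-(1/4)b + 3/4)(-4b**2 + 44b - 112) + (0)
Last nonzero remainder: -4b**2 + 44b - 112. Dividing through by -4 gives the monic gcd b**2 - 11b + 28.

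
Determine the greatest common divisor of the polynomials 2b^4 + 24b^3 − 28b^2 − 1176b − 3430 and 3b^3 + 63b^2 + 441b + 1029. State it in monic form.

b^2 + 14b + 49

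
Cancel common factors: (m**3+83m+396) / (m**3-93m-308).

(m**2-4m+99)/(m**2-4m-77)

Euclidean algorithm in ℚ[m]:
  m**3+83m+396 = (m**3-93m-308) + (176m+704)
  m**3-93m-308 = ((1/176)m**2-(1/44)m-7/16)(176m+704) + (0)
Last nonzero remainder: 176m+704. Dividing through by 176 gives the monic gcd m+4.
Cancel m+4 from numerator and denominator to get the reduced form.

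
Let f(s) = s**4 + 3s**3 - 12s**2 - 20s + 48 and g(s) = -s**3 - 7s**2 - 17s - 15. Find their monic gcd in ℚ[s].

Euclidean algorithm in ℚ[s]:
  s**4 + 3s**3 - 12s**2 - 20s + 48 = (-s + 4)(-s**3 - 7s**2 - 17s - 15) + (-s**2 + 33s + 108)
  -s**3 - 7s**2 - 17s - 15 = (s + 40)(-s**2 + 33s + 108) + (-1445s - 4335)
  -s**2 + 33s + 108 = ((1/1445)s - 36/1445)(-1445s - 4335) + (0)
Last nonzero remainder: -1445s - 4335. Dividing through by -1445 gives the monic gcd s + 3.

s + 3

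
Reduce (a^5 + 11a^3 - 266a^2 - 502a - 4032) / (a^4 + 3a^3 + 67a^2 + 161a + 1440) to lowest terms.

(a^3 - 5a^2 + 4a - 126)/(a^2 - 2a + 45)

Apply the Euclidean algorithm:
  a^5 + 11a^3 - 266a^2 - 502a - 4032 = (a - 3)(a^4 + 3a^3 + 67a^2 + 161a + 1440) + (-47a^3 - 226a^2 - 1459a + 288)
  a^4 + 3a^3 + 67a^2 + 161a + 1440 = (-(1/47)a + 85/2209)(-47a^3 - 226a^2 - 1459a + 288) + ((98640/2209)a^2 + (493200/2209)a + 3156480/2209)
  -47a^3 - 226a^2 - 1459a + 288 = (-(103823/98640)a + 2209/10960)((98640/2209)a^2 + (493200/2209)a + 3156480/2209) + (0)
Last nonzero remainder: (98640/2209)a^2 + (493200/2209)a + 3156480/2209. Dividing through by 98640/2209 gives the monic gcd a^2 + 5a + 32.
Cancel a^2 + 5a + 32 from numerator and denominator to get the reduced form.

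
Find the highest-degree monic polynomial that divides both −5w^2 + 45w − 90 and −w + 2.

1

Repeated division with remainder:
  −5w^2 + 45w − 90 = (5w − 35)(−w + 2) + (−20)
  −w + 2 = ((1/20)w − 1/10)(−20) + (0)
The last nonzero remainder is the constant −20, so the polynomials are coprime and gcd = 1.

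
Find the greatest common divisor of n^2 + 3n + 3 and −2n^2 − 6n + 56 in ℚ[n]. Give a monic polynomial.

Repeated division with remainder:
  n^2 + 3n + 3 = (−1/2)(−2n^2 − 6n + 56) + (31)
  −2n^2 − 6n + 56 = (−(2/31)n^2 − (6/31)n + 56/31)(31) + (0)
The last nonzero remainder is the constant 31, so the polynomials are coprime and gcd = 1.

1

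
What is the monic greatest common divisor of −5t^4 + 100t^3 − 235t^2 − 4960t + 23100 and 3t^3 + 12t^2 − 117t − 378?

Euclidean algorithm in ℚ[t]:
  −5t^4 + 100t^3 − 235t^2 − 4960t + 23100 = (−(5/3)t + 40)(3t^3 + 12t^2 − 117t − 378) + (−910t^2 − 910t + 38220)
  3t^3 + 12t^2 − 117t − 378 = (−(3/910)t − 9/910)(−910t^2 − 910t + 38220) + (0)
Last nonzero remainder: −910t^2 − 910t + 38220. Dividing through by −910 gives the monic gcd t^2 + t − 42.

t^2 + t − 42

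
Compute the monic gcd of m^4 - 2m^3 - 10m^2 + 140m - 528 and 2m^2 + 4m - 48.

m^2 + 2m - 24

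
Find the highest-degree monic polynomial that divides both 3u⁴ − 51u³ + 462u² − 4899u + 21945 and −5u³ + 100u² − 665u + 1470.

By polynomial division,
  3u⁴ − 51u³ + 462u² − 4899u + 21945 = (−(3/5)u − 9/5)(−5u³ + 100u² − 665u + 1470) + (243u² − 5214u + 24591)
  −5u³ + 100u² − 665u + 1470 = (−(5/243)u − 590/19683)(243u² − 5214u + 24591) + (−(2068700/6561)u + 14480900/6561)
  243u² − 5214u + 24591 = (−(1594323/2068700)u + 23048793/2068700)(−(2068700/6561)u + 14480900/6561) + (0)
Last nonzero remainder: −(2068700/6561)u + 14480900/6561. Dividing through by −2068700/6561 gives the monic gcd u − 7.

u − 7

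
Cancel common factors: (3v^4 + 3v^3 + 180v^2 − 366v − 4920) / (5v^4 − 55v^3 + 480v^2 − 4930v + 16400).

By polynomial division,
  3v^4 + 3v^3 + 180v^2 − 366v − 4920 = (3/5)(5v^4 − 55v^3 + 480v^2 − 4930v + 16400) + (36v^3 − 108v^2 + 2592v − 14760)
  5v^4 − 55v^3 + 480v^2 − 4930v + 16400 = ((5/36)v − 10/9)(36v^3 − 108v^2 + 2592v − 14760) + (0)
Last nonzero remainder: 36v^3 − 108v^2 + 2592v − 14760. Dividing through by 36 gives the monic gcd v^3 − 3v^2 + 72v − 410.
Cancel v^3 − 3v^2 + 72v − 410 from numerator and denominator to get the reduced form.

(3v + 12)/(5v − 40)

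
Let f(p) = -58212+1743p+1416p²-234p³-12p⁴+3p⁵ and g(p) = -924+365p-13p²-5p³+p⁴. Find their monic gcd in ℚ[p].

308-19p-2p²+p³

Euclidean algorithm in ℚ[p]:
  3p⁵-12p⁴-234p³+1416p²+1743p-58212 = (3p+3)(p⁴-5p³-13p²+365p-924) + (-180p³+360p²+3420p-55440)
  p⁴-5p³-13p²+365p-924 = (-(1/180)p+1/60)(-180p³+360p²+3420p-55440) + (0)
Last nonzero remainder: -180p³+360p²+3420p-55440. Dividing through by -180 gives the monic gcd p³-2p²-19p+308.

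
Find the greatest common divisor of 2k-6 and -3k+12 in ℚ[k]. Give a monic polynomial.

1

Repeated division with remainder:
  2k-6 = (-2/3)(-3k+12) + (2)
  -3k+12 = (-(3/2)k+6)(2) + (0)
The last nonzero remainder is the constant 2, so the polynomials are coprime and gcd = 1.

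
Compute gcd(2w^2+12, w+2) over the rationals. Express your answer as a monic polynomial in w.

1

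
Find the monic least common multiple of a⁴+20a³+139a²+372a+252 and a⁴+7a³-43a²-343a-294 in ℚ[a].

Repeated division with remainder:
  a⁴+20a³+139a²+372a+252 = (a⁴+7a³-43a²-343a-294) + (13a³+182a²+715a+546)
  a⁴+7a³-43a²-343a-294 = ((1/13)a-7/13)(13a³+182a²+715a+546) + (0)
Last nonzero remainder: 13a³+182a²+715a+546. Dividing through by 13 gives the monic gcd a³+14a²+55a+42.
Then lcm(f, g) = f·g / gcd(f, g); expanding and making the result monic gives the answer.

a⁵+13a⁴-a³-601a²-2352a-1764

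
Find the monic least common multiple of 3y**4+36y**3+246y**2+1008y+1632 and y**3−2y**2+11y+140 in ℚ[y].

By polynomial division,
  3y**4+36y**3+246y**2+1008y+1632 = (3y+42)(y**3−2y**2+11y+140) + (297y**2+126y−4248)
  y**3−2y**2+11y+140 = ((1/297)y−80/9801)(297y**2+126y−4248) + ((28675/1089)y+114700/1089)
  297y**2+126y−4248 = ((323433/28675)y−1156518/28675)((28675/1089)y+114700/1089) + (0)
Last nonzero remainder: (28675/1089)y+114700/1089. Dividing through by 28675/1089 gives the monic gcd y+4.
Then lcm(f, g) = f·g / gcd(f, g); expanding and making the result monic gives the answer.

y**6+6y**5+45y**4+264y**3+1398y**2+8496y+19040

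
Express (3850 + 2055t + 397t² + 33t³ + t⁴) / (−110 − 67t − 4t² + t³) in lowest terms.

(770 + 257t + 28t² + t³)/(−22 − 9t + t²)

By polynomial division,
  t⁴ + 33t³ + 397t² + 2055t + 3850 = (t + 37)(t³ − 4t² − 67t − 110) + (612t² + 4644t + 7920)
  t³ − 4t² − 67t − 110 = ((1/612)t − 197/10404)(612t² + 4644t + 7920) + ((2310/289)t + 11550/289)
  612t² + 4644t + 7920 = ((29478/385)t + 6936/35)((2310/289)t + 11550/289) + (0)
Last nonzero remainder: (2310/289)t + 11550/289. Dividing through by 2310/289 gives the monic gcd t + 5.
Cancel t + 5 from numerator and denominator to get the reduced form.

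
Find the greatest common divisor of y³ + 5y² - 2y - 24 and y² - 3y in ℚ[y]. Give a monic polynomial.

Euclidean algorithm in ℚ[y]:
  y³ + 5y² - 2y - 24 = (y + 8)(y² - 3y) + (22y - 24)
  y² - 3y = ((1/22)y - 21/242)(22y - 24) + (-252/121)
  22y - 24 = (-(1331/126)y + 242/21)(-252/121) + (0)
The last nonzero remainder is the constant -252/121, so the polynomials are coprime and gcd = 1.

1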